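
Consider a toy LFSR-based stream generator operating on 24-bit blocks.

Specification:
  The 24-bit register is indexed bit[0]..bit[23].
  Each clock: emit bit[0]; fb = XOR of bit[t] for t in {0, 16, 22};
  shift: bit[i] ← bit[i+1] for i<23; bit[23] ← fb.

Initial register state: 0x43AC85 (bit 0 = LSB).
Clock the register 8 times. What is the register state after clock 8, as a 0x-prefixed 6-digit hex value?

0x6B43AC

reg_0 = 0x43AC85
clock 1: out=1, reg = 0xA1D642
clock 2: out=0, reg = 0xD0EB21
clock 3: out=1, reg = 0x687590
clock 4: out=0, reg = 0xB43AC8
clock 5: out=0, reg = 0x5A1D64
clock 6: out=0, reg = 0xAD0EB2
clock 7: out=0, reg = 0xD68759
clock 8: out=1, reg = 0x6B43AC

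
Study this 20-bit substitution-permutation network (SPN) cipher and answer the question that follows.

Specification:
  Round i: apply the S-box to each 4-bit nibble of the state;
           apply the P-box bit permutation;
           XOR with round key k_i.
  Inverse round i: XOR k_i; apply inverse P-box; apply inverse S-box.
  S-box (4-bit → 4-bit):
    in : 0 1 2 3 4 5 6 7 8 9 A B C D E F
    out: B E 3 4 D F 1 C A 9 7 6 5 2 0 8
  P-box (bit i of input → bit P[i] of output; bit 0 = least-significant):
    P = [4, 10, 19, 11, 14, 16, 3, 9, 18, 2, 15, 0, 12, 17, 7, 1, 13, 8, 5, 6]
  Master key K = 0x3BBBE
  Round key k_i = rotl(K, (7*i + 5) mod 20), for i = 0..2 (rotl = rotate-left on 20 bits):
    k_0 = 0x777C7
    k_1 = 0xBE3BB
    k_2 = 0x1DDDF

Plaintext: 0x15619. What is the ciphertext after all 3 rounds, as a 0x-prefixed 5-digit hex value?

s_0 = plaintext = 0x15619
s_1 = Round(s_0, k_0) = 0x06C3D
s_2 = Round(s_1, k_1) = 0xF56F3
s_3 = Round(s_2, k_2) = 0xFCF1D

0xFCF1D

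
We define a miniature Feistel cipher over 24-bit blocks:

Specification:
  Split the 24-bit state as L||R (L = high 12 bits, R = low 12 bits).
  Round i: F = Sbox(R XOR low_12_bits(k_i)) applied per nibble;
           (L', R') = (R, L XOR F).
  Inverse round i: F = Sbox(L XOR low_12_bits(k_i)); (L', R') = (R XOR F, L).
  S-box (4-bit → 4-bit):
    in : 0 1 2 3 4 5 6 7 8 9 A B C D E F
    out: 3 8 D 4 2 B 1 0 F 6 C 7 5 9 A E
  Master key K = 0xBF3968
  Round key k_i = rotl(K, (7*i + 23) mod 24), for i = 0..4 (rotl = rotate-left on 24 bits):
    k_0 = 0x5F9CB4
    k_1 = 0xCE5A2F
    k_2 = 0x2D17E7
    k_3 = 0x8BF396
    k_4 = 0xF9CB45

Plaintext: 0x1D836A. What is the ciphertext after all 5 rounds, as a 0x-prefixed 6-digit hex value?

0x502B00

s_0 = plaintext = 0x1D836A
s_1 = Round(s_0, k_0) = 0x36AF42
s_2 = Round(s_1, k_1) = 0xF42873
s_3 = Round(s_2, k_2) = 0x873120
s_4 = Round(s_3, k_3) = 0x120502
s_5 = Round(s_4, k_4) = 0x502B00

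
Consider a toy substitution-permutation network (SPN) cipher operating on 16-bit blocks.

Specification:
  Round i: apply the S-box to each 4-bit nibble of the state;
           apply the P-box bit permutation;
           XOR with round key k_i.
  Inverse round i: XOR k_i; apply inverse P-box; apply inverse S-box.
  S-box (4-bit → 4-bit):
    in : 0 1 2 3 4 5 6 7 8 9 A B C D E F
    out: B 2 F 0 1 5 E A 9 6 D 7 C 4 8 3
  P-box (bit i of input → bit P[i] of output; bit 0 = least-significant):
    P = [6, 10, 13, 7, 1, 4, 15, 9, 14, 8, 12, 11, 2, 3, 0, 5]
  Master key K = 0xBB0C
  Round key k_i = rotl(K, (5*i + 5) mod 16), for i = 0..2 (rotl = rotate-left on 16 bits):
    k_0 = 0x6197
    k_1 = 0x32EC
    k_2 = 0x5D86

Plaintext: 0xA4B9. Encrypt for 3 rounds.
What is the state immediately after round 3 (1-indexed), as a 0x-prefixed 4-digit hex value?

s_0 = plaintext = 0xA4B9
s_1 = Round(s_0, k_0) = 0x85A0
s_2 = Round(s_1, k_1) = 0xE40A
s_3 = Round(s_2, k_2) = 0x3F74

0x3F74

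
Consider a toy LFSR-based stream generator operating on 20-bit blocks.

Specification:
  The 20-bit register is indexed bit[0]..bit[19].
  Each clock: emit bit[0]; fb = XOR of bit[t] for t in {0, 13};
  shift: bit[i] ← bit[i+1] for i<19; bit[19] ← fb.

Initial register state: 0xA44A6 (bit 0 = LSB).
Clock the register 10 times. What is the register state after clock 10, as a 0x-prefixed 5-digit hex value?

reg_0 = 0xA44A6
clock 1: out=0, reg = 0x52253
clock 2: out=1, reg = 0x29129
clock 3: out=1, reg = 0x94894
clock 4: out=0, reg = 0x4A44A
clock 5: out=0, reg = 0xA5225
clock 6: out=1, reg = 0xD2912
clock 7: out=0, reg = 0xE9489
clock 8: out=1, reg = 0xF4A44
clock 9: out=0, reg = 0x7A522
clock 10: out=0, reg = 0xBD291

0xBD291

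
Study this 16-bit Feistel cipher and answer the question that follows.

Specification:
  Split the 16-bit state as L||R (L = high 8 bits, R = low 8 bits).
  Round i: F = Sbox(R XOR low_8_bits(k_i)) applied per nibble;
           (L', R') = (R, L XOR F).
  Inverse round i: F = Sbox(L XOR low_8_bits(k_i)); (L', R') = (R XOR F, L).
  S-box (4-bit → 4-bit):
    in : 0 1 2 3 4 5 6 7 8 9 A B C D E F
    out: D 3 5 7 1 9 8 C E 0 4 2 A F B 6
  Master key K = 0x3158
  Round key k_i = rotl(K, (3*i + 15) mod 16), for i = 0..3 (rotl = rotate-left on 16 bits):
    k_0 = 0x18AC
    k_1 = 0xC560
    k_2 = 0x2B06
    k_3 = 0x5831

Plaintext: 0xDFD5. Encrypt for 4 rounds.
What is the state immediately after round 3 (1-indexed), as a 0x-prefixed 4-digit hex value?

0x1326

s_0 = plaintext = 0xDFD5
s_1 = Round(s_0, k_0) = 0xD51F
s_2 = Round(s_1, k_1) = 0x1F13
s_3 = Round(s_2, k_2) = 0x1326
s_4 = Round(s_3, k_3) = 0x262F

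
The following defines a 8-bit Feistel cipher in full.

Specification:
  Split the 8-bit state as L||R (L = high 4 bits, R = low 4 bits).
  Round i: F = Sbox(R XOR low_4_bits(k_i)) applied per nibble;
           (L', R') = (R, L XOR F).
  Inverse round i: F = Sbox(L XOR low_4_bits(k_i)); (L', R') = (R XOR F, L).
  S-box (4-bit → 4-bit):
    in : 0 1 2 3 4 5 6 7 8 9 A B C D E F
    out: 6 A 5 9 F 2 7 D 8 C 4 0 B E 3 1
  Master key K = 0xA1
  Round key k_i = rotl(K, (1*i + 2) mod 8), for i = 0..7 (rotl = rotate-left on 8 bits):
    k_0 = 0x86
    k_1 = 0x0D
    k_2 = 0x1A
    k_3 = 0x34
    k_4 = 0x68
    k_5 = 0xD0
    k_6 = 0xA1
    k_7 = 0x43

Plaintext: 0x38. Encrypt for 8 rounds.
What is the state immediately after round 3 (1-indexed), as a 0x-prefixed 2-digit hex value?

s_0 = plaintext = 0x38
s_1 = Round(s_0, k_0) = 0x80
s_2 = Round(s_1, k_1) = 0x06
s_3 = Round(s_2, k_2) = 0x6B
s_4 = Round(s_3, k_3) = 0xB7
s_5 = Round(s_4, k_4) = 0x7A
s_6 = Round(s_5, k_5) = 0xA3
s_7 = Round(s_6, k_6) = 0x3F
s_8 = Round(s_7, k_7) = 0xF8

0x6B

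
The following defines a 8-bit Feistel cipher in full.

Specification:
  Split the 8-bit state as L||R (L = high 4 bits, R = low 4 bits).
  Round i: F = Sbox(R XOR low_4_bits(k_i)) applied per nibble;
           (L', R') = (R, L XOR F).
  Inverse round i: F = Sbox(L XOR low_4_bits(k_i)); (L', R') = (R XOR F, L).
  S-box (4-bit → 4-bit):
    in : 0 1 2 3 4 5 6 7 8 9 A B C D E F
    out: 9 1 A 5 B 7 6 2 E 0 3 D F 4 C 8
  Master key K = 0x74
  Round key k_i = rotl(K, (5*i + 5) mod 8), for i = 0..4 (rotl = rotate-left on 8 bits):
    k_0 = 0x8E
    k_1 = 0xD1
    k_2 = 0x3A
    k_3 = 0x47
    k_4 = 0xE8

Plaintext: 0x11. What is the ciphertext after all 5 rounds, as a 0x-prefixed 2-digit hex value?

s_0 = plaintext = 0x11
s_1 = Round(s_0, k_0) = 0x19
s_2 = Round(s_1, k_1) = 0x9F
s_3 = Round(s_2, k_2) = 0xFE
s_4 = Round(s_3, k_3) = 0xEF
s_5 = Round(s_4, k_4) = 0xFC

0xFC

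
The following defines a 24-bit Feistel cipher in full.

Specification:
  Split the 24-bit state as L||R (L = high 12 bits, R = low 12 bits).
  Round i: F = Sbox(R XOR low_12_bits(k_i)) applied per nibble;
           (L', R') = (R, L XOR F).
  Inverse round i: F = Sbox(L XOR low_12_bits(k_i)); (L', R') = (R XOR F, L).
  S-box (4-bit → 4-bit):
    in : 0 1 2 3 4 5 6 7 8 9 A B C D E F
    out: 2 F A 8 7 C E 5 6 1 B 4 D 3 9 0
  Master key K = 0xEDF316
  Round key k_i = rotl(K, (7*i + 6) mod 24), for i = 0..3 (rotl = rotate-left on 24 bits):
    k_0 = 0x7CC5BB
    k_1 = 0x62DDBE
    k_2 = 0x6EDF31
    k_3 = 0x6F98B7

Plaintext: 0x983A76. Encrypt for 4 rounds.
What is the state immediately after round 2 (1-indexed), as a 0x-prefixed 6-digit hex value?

0x950DEF

s_0 = plaintext = 0x983A76
s_1 = Round(s_0, k_0) = 0xA76950
s_2 = Round(s_1, k_1) = 0x950DEF
s_3 = Round(s_2, k_2) = 0xDEF369
s_4 = Round(s_3, k_3) = 0x3699D6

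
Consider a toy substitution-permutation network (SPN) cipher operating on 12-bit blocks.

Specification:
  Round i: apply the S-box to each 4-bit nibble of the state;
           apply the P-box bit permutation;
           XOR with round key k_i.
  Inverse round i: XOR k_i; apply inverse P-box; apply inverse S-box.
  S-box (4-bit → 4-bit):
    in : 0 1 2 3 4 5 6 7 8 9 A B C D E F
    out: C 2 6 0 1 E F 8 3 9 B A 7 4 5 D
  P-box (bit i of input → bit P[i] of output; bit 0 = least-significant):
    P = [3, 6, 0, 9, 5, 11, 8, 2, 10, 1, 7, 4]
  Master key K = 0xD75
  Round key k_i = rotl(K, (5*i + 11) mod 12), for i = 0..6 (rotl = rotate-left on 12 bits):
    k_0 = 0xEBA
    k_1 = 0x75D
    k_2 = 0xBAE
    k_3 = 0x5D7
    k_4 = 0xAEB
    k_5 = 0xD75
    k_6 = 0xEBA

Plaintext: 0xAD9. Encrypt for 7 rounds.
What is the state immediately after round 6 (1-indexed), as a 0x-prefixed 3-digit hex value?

s_0 = plaintext = 0xAD9
s_1 = Round(s_0, k_0) = 0x9A0
s_2 = Round(s_1, k_1) = 0x968
s_3 = Round(s_2, k_2) = 0x6D2
s_4 = Round(s_3, k_3) = 0x004
s_5 = Round(s_4, k_4) = 0xB77
s_6 = Round(s_5, k_5) = 0xF63
s_7 = Round(s_6, k_6) = 0x30E

0xF63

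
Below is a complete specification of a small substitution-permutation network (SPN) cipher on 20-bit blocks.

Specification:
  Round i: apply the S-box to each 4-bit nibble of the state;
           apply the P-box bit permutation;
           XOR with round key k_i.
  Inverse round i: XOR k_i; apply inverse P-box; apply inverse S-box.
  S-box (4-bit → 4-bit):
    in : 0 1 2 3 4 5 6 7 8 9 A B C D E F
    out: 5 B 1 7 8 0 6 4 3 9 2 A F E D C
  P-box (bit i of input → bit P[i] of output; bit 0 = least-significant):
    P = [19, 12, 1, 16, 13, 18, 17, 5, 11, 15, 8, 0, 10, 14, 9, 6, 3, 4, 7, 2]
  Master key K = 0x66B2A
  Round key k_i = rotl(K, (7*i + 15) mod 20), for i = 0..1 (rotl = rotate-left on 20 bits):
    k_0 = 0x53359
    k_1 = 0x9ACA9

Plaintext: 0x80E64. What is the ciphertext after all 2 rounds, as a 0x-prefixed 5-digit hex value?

0x16382

s_0 = plaintext = 0x80E64
s_1 = Round(s_0, k_0) = 0x23C40
s_2 = Round(s_1, k_1) = 0x16382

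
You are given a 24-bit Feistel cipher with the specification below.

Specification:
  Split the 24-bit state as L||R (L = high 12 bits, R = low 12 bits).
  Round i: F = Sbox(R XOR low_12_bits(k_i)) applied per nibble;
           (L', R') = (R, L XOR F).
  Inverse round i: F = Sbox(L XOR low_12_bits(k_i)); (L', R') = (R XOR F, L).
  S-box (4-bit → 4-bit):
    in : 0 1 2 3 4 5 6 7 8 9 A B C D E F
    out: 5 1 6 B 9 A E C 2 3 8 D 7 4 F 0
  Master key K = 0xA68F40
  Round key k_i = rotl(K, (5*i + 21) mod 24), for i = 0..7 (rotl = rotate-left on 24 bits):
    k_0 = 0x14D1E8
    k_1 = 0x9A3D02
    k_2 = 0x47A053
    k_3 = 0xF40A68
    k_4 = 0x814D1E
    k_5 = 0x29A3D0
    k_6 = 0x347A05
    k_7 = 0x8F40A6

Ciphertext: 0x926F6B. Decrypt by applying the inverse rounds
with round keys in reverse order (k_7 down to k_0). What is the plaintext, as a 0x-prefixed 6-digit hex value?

s_0 = ciphertext = 0x926F6B
s_1 = InvRound(s_0, k_7) = 0xC4E926
s_2 = InvRound(s_1, k_6) = 0x7BBC4E
s_3 = InvRound(s_2, k_5) = 0x5A37BB
s_4 = InvRound(s_3, k_4) = 0x56F5A3
s_5 = InvRound(s_4, k_3) = 0x5FF56F
s_6 = InvRound(s_5, k_2) = 0xFE85FF
s_7 = InvRound(s_6, k_1) = 0x307FE8
s_8 = InvRound(s_7, k_0) = 0x918307

0x918307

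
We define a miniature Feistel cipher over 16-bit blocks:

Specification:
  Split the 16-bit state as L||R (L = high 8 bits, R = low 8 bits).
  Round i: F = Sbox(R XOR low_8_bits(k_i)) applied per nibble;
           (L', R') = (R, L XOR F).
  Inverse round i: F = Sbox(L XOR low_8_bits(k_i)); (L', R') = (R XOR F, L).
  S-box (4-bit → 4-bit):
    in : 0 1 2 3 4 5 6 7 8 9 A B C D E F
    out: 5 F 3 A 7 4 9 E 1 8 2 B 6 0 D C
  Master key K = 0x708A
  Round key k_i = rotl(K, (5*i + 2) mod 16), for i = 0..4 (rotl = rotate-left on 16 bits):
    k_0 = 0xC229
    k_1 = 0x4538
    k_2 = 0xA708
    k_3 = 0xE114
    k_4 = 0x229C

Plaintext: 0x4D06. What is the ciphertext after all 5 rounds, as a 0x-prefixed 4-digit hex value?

s_0 = plaintext = 0x4D06
s_1 = Round(s_0, k_0) = 0x0671
s_2 = Round(s_1, k_1) = 0x717E
s_3 = Round(s_2, k_2) = 0x7E98
s_4 = Round(s_3, k_3) = 0x9868
s_5 = Round(s_4, k_4) = 0x685F

0x685F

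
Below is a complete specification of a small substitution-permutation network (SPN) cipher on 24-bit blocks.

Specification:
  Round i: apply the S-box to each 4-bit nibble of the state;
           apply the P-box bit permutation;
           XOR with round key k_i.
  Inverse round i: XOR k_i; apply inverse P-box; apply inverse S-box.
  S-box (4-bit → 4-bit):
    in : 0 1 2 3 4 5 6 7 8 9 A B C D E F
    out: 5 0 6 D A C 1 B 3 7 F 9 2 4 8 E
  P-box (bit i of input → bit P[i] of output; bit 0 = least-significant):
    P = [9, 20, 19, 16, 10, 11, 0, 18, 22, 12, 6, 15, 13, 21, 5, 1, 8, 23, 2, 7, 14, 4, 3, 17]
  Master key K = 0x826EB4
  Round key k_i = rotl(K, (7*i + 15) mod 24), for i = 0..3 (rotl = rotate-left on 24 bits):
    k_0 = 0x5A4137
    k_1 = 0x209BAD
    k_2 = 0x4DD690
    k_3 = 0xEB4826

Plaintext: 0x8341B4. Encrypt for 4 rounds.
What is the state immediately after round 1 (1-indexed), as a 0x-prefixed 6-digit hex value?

0x6F04A1

s_0 = plaintext = 0x8341B4
s_1 = Round(s_0, k_0) = 0x6F04A1
s_2 = Round(s_1, k_1) = 0xA46708
s_3 = Round(s_2, k_2) = 0x9F2009
s_4 = Round(s_3, k_3) = 0x130EDB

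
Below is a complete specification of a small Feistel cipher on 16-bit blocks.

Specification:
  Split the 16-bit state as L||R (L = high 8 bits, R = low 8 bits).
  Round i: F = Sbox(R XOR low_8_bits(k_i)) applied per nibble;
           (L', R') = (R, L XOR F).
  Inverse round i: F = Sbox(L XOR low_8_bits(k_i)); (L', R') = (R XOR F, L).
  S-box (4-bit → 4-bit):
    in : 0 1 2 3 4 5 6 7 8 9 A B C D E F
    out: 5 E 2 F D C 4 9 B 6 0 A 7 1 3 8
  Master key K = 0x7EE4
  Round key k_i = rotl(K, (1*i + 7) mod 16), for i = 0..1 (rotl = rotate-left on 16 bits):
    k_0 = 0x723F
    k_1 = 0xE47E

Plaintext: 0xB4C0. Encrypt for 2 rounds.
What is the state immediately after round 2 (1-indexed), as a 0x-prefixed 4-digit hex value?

0x3C12

s_0 = plaintext = 0xB4C0
s_1 = Round(s_0, k_0) = 0xC03C
s_2 = Round(s_1, k_1) = 0x3C12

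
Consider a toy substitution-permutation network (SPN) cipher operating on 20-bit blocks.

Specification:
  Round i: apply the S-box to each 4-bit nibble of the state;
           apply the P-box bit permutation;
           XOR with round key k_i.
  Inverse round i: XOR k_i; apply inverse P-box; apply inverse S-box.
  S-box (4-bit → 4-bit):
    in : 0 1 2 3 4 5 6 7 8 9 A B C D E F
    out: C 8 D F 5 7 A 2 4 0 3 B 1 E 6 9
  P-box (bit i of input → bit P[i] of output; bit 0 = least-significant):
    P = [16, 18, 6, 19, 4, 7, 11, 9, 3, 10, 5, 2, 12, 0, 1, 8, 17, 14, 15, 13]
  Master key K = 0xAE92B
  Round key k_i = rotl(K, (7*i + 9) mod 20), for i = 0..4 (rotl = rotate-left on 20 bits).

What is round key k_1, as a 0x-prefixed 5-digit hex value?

K = 0xAE92B
k_0 = rotl(K, (7*0+9) mod 20) = rotl(K, 9) = 0x2575D
k_1 = rotl(K, (7*1+9) mod 20) = rotl(K, 16) = 0xBAE92

0xBAE92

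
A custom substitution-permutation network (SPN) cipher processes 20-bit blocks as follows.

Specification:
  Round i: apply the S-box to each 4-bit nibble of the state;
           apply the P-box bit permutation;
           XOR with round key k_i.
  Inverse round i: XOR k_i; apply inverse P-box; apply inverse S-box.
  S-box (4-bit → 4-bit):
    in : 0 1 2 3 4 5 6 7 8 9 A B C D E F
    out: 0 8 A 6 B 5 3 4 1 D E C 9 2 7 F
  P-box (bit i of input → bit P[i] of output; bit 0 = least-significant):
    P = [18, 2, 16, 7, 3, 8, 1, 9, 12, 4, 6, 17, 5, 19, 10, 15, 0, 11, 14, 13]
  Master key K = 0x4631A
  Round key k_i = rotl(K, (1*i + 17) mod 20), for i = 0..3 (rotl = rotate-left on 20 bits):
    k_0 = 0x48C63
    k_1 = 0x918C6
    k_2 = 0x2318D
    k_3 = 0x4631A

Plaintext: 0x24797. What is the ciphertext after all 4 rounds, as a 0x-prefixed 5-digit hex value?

s_0 = plaintext = 0x24797
s_1 = Round(s_0, k_0) = 0xD2609
s_2 = Round(s_1, k_1) = 0x48056
s_3 = Round(s_2, k_2) = 0x619A2
s_4 = Round(s_3, k_3) = 0x6F8DD

0x6F8DD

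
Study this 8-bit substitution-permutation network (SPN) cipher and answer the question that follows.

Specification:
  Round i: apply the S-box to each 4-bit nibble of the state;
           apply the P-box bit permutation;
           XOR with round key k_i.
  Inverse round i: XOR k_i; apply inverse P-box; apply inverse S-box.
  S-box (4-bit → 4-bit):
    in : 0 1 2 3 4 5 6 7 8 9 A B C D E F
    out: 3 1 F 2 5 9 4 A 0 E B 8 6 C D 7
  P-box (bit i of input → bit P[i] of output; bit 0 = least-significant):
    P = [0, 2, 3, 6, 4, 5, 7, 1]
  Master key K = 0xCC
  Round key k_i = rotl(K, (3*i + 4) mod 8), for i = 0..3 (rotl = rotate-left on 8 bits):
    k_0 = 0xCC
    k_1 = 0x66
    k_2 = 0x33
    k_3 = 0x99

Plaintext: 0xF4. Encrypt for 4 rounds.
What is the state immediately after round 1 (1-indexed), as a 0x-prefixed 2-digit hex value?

0x75

s_0 = plaintext = 0xF4
s_1 = Round(s_0, k_0) = 0x75
s_2 = Round(s_1, k_1) = 0x05
s_3 = Round(s_2, k_2) = 0x42
s_4 = Round(s_3, k_3) = 0x44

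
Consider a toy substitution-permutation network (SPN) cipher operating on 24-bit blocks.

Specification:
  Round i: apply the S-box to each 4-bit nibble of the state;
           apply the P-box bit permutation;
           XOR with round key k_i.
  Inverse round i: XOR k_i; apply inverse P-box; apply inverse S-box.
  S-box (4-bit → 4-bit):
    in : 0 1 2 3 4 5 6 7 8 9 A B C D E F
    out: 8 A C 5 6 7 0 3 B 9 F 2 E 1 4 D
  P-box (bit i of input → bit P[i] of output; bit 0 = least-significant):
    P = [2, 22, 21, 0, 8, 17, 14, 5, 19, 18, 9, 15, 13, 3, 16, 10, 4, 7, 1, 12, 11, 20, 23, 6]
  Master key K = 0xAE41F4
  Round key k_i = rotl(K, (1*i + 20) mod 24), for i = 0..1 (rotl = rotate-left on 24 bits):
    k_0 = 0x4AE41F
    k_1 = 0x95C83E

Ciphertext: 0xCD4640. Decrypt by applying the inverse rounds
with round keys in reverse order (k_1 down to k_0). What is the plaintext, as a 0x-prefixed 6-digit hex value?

0x395F3B

s_0 = ciphertext = 0xCD4640
s_1 = InvRound(s_0, k_1) = 0x831F07
s_2 = InvRound(s_1, k_0) = 0x395F3B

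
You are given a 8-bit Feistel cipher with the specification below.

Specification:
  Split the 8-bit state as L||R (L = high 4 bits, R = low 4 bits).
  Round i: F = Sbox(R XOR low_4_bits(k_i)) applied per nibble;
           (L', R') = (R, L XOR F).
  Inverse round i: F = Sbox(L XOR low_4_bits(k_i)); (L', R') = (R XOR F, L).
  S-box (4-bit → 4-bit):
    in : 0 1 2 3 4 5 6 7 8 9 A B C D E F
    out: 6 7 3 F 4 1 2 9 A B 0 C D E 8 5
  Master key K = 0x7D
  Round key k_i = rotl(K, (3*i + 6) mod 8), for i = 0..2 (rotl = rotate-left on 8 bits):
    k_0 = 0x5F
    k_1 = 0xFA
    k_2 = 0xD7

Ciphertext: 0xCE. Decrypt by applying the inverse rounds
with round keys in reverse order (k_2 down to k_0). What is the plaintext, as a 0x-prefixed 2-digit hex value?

s_0 = ciphertext = 0xCE
s_1 = InvRound(s_0, k_2) = 0x2C
s_2 = InvRound(s_1, k_1) = 0x62
s_3 = InvRound(s_2, k_0) = 0x96

0x96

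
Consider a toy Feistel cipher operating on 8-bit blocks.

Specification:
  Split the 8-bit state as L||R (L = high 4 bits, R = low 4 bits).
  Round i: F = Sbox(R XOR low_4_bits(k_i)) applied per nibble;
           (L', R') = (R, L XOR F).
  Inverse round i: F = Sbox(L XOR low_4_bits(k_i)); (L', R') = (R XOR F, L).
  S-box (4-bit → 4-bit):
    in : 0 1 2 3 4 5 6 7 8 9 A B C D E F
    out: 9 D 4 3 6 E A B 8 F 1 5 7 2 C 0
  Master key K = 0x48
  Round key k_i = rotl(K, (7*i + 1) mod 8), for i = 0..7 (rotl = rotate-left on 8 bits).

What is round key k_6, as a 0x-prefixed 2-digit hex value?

0x42

K = 0x48
k_0 = rotl(K, (7*0+1) mod 8) = rotl(K, 1) = 0x90
k_1 = rotl(K, (7*1+1) mod 8) = rotl(K, 0) = 0x48
k_2 = rotl(K, (7*2+1) mod 8) = rotl(K, 7) = 0x24
k_3 = rotl(K, (7*3+1) mod 8) = rotl(K, 6) = 0x12
k_4 = rotl(K, (7*4+1) mod 8) = rotl(K, 5) = 0x09
k_5 = rotl(K, (7*5+1) mod 8) = rotl(K, 4) = 0x84
k_6 = rotl(K, (7*6+1) mod 8) = rotl(K, 3) = 0x42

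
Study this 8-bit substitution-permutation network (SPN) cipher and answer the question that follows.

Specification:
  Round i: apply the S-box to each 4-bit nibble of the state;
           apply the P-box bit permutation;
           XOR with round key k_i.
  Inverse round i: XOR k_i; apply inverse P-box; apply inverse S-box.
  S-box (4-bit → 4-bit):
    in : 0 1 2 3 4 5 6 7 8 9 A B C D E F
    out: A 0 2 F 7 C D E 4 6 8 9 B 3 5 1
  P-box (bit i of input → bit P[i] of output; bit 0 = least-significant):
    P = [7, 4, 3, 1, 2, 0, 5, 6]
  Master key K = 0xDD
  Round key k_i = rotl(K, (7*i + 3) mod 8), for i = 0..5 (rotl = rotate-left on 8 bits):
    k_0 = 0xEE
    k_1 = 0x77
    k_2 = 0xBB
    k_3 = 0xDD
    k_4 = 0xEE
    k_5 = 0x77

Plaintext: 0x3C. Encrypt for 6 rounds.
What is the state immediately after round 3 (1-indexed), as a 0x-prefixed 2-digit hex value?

s_0 = plaintext = 0x3C
s_1 = Round(s_0, k_0) = 0x19
s_2 = Round(s_1, k_1) = 0x6F
s_3 = Round(s_2, k_2) = 0x5F
s_4 = Round(s_3, k_3) = 0x3D
s_5 = Round(s_4, k_4) = 0x1B
s_6 = Round(s_5, k_5) = 0xF5

0x5F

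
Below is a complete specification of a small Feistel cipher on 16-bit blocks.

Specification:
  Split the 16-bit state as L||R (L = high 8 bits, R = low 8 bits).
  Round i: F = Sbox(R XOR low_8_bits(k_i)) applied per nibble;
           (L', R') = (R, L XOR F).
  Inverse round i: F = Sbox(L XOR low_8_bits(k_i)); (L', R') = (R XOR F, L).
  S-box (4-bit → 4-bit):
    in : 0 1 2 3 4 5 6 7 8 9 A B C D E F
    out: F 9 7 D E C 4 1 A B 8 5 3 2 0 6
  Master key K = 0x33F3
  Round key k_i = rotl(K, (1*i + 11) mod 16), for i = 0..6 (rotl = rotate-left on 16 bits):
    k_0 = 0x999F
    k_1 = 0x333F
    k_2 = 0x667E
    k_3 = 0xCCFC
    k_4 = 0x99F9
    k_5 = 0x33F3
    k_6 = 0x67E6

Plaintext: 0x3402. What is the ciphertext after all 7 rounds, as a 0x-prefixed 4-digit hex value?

0x9624

s_0 = plaintext = 0x3402
s_1 = Round(s_0, k_0) = 0x0286
s_2 = Round(s_1, k_1) = 0x8659
s_3 = Round(s_2, k_2) = 0x59F7
s_4 = Round(s_3, k_3) = 0xF7AC
s_5 = Round(s_4, k_4) = 0xAC3B
s_6 = Round(s_5, k_5) = 0x3B96
s_7 = Round(s_6, k_6) = 0x9624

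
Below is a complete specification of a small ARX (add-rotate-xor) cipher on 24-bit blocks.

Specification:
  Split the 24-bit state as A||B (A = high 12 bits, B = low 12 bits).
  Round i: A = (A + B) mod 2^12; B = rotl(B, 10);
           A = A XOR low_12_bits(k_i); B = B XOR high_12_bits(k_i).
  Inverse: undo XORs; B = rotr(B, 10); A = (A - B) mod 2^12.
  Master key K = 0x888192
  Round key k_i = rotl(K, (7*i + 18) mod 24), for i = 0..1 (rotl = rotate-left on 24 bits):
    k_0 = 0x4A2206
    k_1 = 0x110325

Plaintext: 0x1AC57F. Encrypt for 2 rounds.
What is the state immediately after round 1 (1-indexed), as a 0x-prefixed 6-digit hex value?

0x52D9FD

s_0 = plaintext = 0x1AC57F
s_1 = Round(s_0, k_0) = 0x52D9FD
s_2 = Round(s_1, k_1) = 0xC0F76F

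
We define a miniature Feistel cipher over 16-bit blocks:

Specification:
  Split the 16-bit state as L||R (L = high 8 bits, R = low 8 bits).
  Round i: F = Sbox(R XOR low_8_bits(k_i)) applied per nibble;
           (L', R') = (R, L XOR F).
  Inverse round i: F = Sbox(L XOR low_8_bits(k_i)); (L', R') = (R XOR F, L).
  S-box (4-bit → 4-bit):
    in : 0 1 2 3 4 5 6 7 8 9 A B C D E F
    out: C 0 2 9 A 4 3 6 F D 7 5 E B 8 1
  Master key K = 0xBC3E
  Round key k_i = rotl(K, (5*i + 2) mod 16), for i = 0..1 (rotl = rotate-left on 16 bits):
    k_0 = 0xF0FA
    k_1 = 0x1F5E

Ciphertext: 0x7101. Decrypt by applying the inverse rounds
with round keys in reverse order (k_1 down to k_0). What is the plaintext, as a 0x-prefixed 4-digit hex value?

0xC620

s_0 = ciphertext = 0x7101
s_1 = InvRound(s_0, k_1) = 0x2071
s_2 = InvRound(s_1, k_0) = 0xC620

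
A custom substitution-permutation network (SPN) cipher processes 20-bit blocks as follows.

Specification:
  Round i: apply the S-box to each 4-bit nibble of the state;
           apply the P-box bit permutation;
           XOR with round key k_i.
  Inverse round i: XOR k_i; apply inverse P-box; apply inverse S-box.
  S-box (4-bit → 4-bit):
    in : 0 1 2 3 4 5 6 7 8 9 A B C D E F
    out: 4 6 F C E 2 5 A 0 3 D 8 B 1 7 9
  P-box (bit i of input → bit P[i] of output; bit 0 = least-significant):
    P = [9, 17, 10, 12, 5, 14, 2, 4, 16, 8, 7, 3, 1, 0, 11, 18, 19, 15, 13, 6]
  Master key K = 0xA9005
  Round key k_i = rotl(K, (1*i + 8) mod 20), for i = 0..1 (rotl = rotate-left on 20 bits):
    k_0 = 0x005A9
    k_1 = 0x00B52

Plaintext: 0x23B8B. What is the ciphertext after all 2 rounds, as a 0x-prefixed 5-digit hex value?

s_0 = plaintext = 0x23B8B
s_1 = Round(s_0, k_0) = 0xCBDE1
s_2 = Round(s_1, k_1) = 0xFCF36

0xFCF36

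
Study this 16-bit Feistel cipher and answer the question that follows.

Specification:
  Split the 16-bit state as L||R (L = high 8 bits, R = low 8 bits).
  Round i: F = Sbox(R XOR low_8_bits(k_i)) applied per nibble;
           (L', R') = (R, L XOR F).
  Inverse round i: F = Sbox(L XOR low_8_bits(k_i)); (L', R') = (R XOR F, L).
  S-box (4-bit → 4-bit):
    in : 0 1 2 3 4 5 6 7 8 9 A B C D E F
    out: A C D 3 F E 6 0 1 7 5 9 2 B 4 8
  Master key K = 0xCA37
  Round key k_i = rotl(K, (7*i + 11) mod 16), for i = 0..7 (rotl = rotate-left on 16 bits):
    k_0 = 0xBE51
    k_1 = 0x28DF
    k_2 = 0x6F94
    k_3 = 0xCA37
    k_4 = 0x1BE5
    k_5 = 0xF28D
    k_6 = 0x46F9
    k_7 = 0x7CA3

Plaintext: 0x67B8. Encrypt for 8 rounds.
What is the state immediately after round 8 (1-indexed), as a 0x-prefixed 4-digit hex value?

s_0 = plaintext = 0x67B8
s_1 = Round(s_0, k_0) = 0xB820
s_2 = Round(s_1, k_1) = 0x2030
s_3 = Round(s_2, k_2) = 0x307F
s_4 = Round(s_3, k_3) = 0x7FC1
s_5 = Round(s_4, k_4) = 0xC1A0
s_6 = Round(s_5, k_5) = 0xA01A
s_7 = Round(s_6, k_6) = 0x1AE3
s_8 = Round(s_7, k_7) = 0xE3E0

0xE3E0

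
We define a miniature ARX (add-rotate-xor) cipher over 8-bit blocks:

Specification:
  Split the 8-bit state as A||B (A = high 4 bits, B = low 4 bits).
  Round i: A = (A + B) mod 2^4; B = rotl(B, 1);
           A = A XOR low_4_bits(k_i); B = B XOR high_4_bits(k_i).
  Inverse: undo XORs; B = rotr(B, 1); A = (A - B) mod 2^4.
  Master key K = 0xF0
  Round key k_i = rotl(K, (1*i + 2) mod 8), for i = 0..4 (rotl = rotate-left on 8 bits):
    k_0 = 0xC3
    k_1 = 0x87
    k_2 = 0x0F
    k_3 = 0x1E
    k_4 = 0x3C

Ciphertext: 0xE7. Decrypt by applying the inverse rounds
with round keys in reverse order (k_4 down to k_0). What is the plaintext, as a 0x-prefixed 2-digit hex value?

0xD7

s_0 = ciphertext = 0xE7
s_1 = InvRound(s_0, k_4) = 0x02
s_2 = InvRound(s_1, k_3) = 0x59
s_3 = InvRound(s_2, k_2) = 0xEC
s_4 = InvRound(s_3, k_1) = 0x72
s_5 = InvRound(s_4, k_0) = 0xD7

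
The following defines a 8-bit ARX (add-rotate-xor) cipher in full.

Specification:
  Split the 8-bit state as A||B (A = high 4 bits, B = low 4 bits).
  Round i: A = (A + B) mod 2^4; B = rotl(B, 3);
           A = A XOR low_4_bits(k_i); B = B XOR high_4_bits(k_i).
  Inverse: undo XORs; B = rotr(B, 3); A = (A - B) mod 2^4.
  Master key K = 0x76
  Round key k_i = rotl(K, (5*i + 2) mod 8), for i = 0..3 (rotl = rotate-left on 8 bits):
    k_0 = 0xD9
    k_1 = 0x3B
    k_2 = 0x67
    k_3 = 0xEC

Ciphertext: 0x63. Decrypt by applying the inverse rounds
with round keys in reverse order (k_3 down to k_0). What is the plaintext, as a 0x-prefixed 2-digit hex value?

0x39

s_0 = ciphertext = 0x63
s_1 = InvRound(s_0, k_3) = 0xFB
s_2 = InvRound(s_1, k_2) = 0xDB
s_3 = InvRound(s_2, k_1) = 0x51
s_4 = InvRound(s_3, k_0) = 0x39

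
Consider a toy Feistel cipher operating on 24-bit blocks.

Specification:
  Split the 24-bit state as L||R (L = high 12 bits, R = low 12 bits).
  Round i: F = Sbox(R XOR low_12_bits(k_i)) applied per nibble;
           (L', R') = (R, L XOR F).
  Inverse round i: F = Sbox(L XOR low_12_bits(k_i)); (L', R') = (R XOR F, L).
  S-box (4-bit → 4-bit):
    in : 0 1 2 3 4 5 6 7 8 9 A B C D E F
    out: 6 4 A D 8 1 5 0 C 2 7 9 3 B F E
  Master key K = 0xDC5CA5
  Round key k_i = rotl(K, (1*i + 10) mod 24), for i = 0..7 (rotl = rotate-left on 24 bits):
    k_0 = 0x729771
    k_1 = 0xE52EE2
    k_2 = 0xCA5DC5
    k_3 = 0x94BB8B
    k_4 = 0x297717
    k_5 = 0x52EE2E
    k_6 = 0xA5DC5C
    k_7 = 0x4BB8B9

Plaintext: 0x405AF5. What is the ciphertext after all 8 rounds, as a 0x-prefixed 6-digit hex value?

0xF81D18

s_0 = plaintext = 0x405AF5
s_1 = Round(s_0, k_0) = 0xAF5FCD
s_2 = Round(s_1, k_1) = 0xFCDE5B
s_3 = Round(s_2, k_2) = 0xE5B2E2
s_4 = Round(s_3, k_3) = 0x2E2C09
s_5 = Round(s_4, k_4) = 0xC09BAD
s_6 = Round(s_5, k_5) = 0xBADDC4
s_7 = Round(s_6, k_6) = 0xDC4F81
s_8 = Round(s_7, k_7) = 0xF81D18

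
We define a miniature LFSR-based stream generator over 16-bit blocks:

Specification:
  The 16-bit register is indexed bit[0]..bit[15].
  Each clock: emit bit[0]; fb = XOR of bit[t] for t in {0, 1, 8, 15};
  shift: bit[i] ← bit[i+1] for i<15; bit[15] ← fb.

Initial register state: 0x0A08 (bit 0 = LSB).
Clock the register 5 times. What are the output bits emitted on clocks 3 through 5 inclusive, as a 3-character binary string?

010

reg_0 = 0x0A08
clock 1: out=0, reg = 0x0504
clock 2: out=0, reg = 0x8282
clock 3: out=0, reg = 0x4141
clock 4: out=1, reg = 0x20A0
clock 5: out=0, reg = 0x1050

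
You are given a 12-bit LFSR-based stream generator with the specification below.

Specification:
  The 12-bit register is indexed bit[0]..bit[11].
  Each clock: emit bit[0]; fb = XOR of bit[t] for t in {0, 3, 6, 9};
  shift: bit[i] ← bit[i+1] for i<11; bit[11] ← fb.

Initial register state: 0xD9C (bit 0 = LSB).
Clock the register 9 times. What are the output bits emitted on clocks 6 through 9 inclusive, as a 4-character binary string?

0011

reg_0 = 0xD9C
clock 1: out=0, reg = 0xECE
clock 2: out=0, reg = 0xF67
clock 3: out=1, reg = 0xFB3
clock 4: out=1, reg = 0x7D9
clock 5: out=1, reg = 0x3EC
clock 6: out=0, reg = 0x9F6
clock 7: out=0, reg = 0xCFB
clock 8: out=1, reg = 0xE7D
clock 9: out=1, reg = 0x73E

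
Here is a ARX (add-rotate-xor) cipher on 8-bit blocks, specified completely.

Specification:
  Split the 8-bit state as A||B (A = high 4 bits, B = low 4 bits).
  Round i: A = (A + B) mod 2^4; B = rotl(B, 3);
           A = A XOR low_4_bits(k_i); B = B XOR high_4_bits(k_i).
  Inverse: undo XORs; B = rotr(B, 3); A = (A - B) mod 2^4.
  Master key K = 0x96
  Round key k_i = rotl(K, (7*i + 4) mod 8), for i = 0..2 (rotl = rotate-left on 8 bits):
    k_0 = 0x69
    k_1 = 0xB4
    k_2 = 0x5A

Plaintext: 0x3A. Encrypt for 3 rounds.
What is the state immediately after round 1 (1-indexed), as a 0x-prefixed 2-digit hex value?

0x43

s_0 = plaintext = 0x3A
s_1 = Round(s_0, k_0) = 0x43
s_2 = Round(s_1, k_1) = 0x32
s_3 = Round(s_2, k_2) = 0xF4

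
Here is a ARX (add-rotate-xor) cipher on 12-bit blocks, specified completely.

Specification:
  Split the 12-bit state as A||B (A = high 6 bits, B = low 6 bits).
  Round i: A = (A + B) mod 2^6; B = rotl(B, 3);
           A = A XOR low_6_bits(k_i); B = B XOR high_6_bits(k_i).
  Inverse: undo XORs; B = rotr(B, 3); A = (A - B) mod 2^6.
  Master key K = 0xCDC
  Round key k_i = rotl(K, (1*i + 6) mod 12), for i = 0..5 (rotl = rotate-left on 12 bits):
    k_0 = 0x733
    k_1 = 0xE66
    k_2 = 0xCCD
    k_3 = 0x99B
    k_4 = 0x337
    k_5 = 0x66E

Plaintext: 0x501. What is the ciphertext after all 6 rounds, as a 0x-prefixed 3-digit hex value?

0x55B

s_0 = plaintext = 0x501
s_1 = Round(s_0, k_0) = 0x994
s_2 = Round(s_1, k_1) = 0x71B
s_3 = Round(s_2, k_2) = 0xEA8
s_4 = Round(s_3, k_3) = 0xE63
s_5 = Round(s_4, k_4) = 0xAD0
s_6 = Round(s_5, k_5) = 0x55B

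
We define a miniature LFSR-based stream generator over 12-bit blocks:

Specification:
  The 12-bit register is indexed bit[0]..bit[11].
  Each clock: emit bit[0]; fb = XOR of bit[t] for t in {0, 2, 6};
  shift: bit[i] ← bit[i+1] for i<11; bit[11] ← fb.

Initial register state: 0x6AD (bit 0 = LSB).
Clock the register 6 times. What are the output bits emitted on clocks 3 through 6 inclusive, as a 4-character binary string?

1101

reg_0 = 0x6AD
clock 1: out=1, reg = 0x356
clock 2: out=0, reg = 0x1AB
clock 3: out=1, reg = 0x8D5
clock 4: out=1, reg = 0xC6A
clock 5: out=0, reg = 0xE35
clock 6: out=1, reg = 0x71A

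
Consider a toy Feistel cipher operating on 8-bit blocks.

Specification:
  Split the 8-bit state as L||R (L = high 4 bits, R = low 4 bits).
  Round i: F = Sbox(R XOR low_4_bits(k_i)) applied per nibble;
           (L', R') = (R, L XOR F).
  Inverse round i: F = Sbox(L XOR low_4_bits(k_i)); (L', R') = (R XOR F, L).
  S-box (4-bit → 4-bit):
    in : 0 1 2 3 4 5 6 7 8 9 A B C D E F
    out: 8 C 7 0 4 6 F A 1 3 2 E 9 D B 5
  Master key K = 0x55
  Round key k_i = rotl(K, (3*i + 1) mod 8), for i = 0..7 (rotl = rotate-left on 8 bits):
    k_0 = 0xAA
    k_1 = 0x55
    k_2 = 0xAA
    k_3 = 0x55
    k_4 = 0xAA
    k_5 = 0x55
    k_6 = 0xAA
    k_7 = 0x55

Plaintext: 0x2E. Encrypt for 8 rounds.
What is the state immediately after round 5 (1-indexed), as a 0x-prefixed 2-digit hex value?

s_0 = plaintext = 0x2E
s_1 = Round(s_0, k_0) = 0xE6
s_2 = Round(s_1, k_1) = 0x6E
s_3 = Round(s_2, k_2) = 0xE2
s_4 = Round(s_3, k_3) = 0x24
s_5 = Round(s_4, k_4) = 0x49
s_6 = Round(s_5, k_5) = 0x9D
s_7 = Round(s_6, k_6) = 0xD3
s_8 = Round(s_7, k_7) = 0x32

0x49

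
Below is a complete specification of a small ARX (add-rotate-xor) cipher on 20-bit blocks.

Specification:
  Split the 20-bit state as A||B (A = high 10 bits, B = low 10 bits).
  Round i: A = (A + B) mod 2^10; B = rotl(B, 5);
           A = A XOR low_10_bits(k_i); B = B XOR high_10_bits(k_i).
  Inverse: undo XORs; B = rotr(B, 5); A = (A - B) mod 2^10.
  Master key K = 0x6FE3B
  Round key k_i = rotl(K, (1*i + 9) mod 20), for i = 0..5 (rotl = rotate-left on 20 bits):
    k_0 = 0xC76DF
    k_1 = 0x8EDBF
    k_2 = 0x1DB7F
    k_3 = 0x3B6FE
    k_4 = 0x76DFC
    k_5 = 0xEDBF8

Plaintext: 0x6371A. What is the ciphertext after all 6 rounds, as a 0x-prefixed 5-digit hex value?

s_0 = plaintext = 0x6371A
s_1 = Round(s_0, k_0) = 0x9E045
s_2 = Round(s_1, k_1) = 0xC0A99
s_3 = Round(s_2, k_2) = 0xB9342
s_4 = Round(s_3, k_3) = 0x360B7
s_5 = Round(s_4, k_4) = 0x1CF3E
s_6 = Round(s_5, k_5) = 0x1246F

0x1246F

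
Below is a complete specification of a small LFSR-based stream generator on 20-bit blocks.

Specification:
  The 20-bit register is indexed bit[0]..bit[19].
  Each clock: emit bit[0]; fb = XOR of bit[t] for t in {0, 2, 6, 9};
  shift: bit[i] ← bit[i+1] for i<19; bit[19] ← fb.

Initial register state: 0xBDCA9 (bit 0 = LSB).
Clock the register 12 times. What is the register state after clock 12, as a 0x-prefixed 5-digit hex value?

0x91FBD

reg_0 = 0xBDCA9
clock 1: out=1, reg = 0xDEE54
clock 2: out=0, reg = 0xEF72A
clock 3: out=0, reg = 0xF7B95
clock 4: out=1, reg = 0xFBDCA
clock 5: out=0, reg = 0xFDEE5
clock 6: out=1, reg = 0x7EF72
clock 7: out=0, reg = 0x3F7B9
clock 8: out=1, reg = 0x1FBDC
clock 9: out=0, reg = 0x8FDEE
clock 10: out=0, reg = 0x47EF7
clock 11: out=1, reg = 0x23F7B
clock 12: out=1, reg = 0x91FBD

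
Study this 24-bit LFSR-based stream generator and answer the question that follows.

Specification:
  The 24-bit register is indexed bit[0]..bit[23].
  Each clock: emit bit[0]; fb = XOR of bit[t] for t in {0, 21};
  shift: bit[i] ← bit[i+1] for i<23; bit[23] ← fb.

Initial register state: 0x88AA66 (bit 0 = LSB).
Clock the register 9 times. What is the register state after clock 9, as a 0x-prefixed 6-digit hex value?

0xF94455

reg_0 = 0x88AA66
clock 1: out=0, reg = 0x445533
clock 2: out=1, reg = 0xA22A99
clock 3: out=1, reg = 0x51154C
clock 4: out=0, reg = 0x288AA6
clock 5: out=0, reg = 0x944553
clock 6: out=1, reg = 0xCA22A9
clock 7: out=1, reg = 0xE51154
clock 8: out=0, reg = 0xF288AA
clock 9: out=0, reg = 0xF94455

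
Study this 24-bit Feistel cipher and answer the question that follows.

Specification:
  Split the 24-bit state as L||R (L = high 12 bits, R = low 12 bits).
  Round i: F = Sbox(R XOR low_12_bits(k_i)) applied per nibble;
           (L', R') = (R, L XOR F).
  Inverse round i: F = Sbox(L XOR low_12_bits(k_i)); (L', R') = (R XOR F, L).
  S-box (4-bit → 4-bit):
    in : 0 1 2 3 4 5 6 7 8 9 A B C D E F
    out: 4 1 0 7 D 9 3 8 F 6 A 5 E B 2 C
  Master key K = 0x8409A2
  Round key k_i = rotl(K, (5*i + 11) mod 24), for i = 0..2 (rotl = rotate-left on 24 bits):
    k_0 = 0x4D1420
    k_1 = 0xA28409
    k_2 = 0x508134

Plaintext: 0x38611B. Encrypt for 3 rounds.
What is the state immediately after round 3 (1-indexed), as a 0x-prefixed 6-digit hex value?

0x3D1ADA

s_0 = plaintext = 0x38611B
s_1 = Round(s_0, k_0) = 0x11BAF3
s_2 = Round(s_1, k_1) = 0xAF33D1
s_3 = Round(s_2, k_2) = 0x3D1ADA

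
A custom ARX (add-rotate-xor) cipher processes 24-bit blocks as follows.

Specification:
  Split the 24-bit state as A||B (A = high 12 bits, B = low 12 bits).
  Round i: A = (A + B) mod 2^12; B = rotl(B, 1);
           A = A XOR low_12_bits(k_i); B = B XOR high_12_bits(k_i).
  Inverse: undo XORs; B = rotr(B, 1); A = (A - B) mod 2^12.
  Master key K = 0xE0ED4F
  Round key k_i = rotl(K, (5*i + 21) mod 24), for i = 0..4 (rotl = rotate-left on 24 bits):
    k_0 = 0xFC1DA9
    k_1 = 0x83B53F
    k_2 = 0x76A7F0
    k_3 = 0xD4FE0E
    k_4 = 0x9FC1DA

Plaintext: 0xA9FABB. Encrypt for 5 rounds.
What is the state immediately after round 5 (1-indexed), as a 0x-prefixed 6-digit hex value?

0x77747C

s_0 = plaintext = 0xA9FABB
s_1 = Round(s_0, k_0) = 0x8F3AB6
s_2 = Round(s_1, k_1) = 0x696D56
s_3 = Round(s_2, k_2) = 0x41CDC7
s_4 = Round(s_3, k_3) = 0xFED6C0
s_5 = Round(s_4, k_4) = 0x77747C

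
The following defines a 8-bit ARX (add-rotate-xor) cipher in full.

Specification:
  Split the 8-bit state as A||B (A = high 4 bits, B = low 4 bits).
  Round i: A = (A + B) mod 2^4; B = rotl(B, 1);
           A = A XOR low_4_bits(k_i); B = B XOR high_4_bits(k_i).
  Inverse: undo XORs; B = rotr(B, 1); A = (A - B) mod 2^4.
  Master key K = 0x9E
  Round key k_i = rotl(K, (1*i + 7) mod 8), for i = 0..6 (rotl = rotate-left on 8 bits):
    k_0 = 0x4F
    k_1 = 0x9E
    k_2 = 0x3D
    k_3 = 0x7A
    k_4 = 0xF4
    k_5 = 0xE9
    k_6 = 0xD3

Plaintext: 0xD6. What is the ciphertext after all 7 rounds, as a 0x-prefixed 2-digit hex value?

0x46

s_0 = plaintext = 0xD6
s_1 = Round(s_0, k_0) = 0xC8
s_2 = Round(s_1, k_1) = 0xA8
s_3 = Round(s_2, k_2) = 0xF2
s_4 = Round(s_3, k_3) = 0xB3
s_5 = Round(s_4, k_4) = 0xA9
s_6 = Round(s_5, k_5) = 0xAD
s_7 = Round(s_6, k_6) = 0x46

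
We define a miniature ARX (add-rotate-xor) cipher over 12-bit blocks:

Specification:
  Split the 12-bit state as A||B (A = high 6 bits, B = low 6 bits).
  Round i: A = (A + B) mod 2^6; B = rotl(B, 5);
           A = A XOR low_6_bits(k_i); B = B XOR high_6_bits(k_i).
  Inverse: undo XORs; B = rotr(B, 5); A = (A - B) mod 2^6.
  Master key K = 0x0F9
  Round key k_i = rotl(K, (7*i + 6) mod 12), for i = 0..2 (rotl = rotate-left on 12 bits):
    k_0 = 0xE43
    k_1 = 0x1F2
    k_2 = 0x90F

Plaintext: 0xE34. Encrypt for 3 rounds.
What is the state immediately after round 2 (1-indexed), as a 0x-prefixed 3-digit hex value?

0x836

s_0 = plaintext = 0xE34
s_1 = Round(s_0, k_0) = 0xBE3
s_2 = Round(s_1, k_1) = 0x836
s_3 = Round(s_2, k_2) = 0x67F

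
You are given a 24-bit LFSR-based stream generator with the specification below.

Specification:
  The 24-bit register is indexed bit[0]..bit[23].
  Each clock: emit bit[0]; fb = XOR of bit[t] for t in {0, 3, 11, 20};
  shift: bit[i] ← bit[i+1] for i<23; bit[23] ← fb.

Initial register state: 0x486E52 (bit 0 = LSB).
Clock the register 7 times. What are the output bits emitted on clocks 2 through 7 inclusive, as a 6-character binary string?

100101

reg_0 = 0x486E52
clock 1: out=0, reg = 0xA43729
clock 2: out=1, reg = 0x521B94
clock 3: out=0, reg = 0x290DCA
clock 4: out=0, reg = 0x1486E5
clock 5: out=1, reg = 0x0A4372
clock 6: out=0, reg = 0x0521B9
clock 7: out=1, reg = 0x0290DC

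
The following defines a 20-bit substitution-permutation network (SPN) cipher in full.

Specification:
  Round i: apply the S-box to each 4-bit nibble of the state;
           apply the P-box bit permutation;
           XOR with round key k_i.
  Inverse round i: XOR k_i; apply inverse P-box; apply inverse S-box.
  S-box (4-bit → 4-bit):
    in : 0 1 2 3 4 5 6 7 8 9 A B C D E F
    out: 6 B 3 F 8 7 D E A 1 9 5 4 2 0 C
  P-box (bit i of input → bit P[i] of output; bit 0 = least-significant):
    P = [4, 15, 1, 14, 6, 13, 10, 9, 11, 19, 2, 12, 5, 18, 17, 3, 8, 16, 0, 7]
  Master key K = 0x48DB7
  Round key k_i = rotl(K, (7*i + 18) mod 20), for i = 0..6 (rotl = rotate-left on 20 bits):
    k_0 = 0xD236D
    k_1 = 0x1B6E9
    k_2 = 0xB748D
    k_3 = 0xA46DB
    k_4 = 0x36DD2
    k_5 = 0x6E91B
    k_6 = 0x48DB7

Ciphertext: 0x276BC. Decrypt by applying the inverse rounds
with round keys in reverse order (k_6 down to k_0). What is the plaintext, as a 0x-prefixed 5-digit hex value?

s_0 = ciphertext = 0x276BC
s_1 = InvRound(s_0, k_6) = 0xB7A87
s_2 = InvRound(s_1, k_5) = 0x18742
s_3 = InvRound(s_2, k_4) = 0x4C981
s_4 = InvRound(s_3, k_3) = 0x97265
s_5 = InvRound(s_4, k_2) = 0x46E6E
s_6 = InvRound(s_5, k_1) = 0x7D6E7
s_7 = InvRound(s_6, k_0) = 0xAF807

0xAF807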